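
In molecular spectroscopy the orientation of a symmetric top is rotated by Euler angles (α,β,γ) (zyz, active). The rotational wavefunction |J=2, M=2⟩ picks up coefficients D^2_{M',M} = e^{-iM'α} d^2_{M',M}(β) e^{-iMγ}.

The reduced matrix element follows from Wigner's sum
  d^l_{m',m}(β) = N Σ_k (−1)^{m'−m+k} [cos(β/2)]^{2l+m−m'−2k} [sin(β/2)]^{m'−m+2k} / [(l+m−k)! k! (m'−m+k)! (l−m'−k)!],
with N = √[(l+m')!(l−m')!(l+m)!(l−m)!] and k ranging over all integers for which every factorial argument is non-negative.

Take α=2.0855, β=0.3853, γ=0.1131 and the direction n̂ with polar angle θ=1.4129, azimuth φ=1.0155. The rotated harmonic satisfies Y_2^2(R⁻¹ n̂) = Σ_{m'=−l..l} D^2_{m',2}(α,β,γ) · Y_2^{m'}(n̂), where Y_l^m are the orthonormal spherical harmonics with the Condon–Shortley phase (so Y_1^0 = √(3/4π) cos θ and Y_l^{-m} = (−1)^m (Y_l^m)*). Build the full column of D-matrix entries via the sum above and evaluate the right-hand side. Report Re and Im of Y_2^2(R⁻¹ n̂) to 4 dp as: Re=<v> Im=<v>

Re=-0.2851 Im=-0.1955

Need the full column D^2_{m',2} for m'=−2..2 at α=2.0855, β=0.3853, γ=0.1131.
cos(β/2)=0.981500, sin(β/2)=0.191461
d^2_{-2,2}: single k=4 term ⇒ +0.001344;  D = -0.000933-0.000967i
d^2_{-1,2}: single k=3 term ⇒ +0.013777;  D = -0.003920+0.013208i
d^2_{0,2}: single k=2 term ⇒ +0.086500;  D = +0.084296-0.019400i
d^2_{1,2}: single k=1 term ⇒ +0.362060;  D = -0.244374-0.267149i
d^2_{2,2}: single k=0 term ⇒ +0.928029;  D = -0.287686+0.882313i
Y_2^{m'}(θ=1.4129,φ=1.0155) and Σ D·Y over m':
  (-0.0009-0.0010i)·(-0.1673-0.3375i)  (-0.0039+0.0132i)·(+0.0632-0.1019i)  (+0.0843-0.0194i)·(-0.2920+0.0000i)  (-0.2444-0.2671i)·(-0.0632-0.1019i)  (-0.2877+0.8823i)·(-0.1673+0.3375i)
Y_2^2(R⁻¹ n̂) = -0.285137-0.195543i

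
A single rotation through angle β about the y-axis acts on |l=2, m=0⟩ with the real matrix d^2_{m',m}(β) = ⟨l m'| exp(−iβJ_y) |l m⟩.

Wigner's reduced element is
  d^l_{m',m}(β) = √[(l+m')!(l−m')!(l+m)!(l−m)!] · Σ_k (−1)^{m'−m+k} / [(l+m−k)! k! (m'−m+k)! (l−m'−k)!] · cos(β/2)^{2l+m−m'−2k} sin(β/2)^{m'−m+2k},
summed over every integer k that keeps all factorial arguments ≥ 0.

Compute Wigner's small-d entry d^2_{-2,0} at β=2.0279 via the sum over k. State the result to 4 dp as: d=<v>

d=0.4931

d^2_{-2,0}(β=2.0279) via Wigner's sum:
With c≡cos(β/2)=0.528512 and s≡sin(β/2)=0.848926, N=[1·24·2·2]^{1/2}=9.797959
k: max(0,(0)−(-2))=2 … min(2+(0),2−(-2))=2
  k=2: (−1)^0·9.7980/(4)·0.5285^2·0.8489^2 = +0.493088
d^2_{-2,0}(2.0279) = +0.493088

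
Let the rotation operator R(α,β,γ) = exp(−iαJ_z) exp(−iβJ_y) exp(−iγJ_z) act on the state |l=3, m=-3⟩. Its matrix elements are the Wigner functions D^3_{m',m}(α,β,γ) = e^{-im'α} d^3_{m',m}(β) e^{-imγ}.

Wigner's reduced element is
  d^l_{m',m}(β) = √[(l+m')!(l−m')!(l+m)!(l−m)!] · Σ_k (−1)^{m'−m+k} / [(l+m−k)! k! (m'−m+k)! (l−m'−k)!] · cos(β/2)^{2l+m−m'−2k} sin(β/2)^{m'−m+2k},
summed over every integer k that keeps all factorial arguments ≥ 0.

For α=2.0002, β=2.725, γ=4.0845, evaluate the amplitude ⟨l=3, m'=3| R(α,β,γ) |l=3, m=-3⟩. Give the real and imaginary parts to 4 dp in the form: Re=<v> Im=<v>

Re=0.8767 Im=-0.0266

Split into d^3_{3,-3}(β=2.725) × two z-phases.
c=cos(2.725/2)=0.206793, s=sin(2.725/2)=0.978385; N=√[720·1·1·720]=720.000000
The bounds max(0,m−m')=0 and min(l+m,l−m')=0 give 1 term
  k=0: (−1)^6·720.0000/(720)·0.2068^0·0.9784^6 = +0.877117
d^3_{3,-3}(2.725) = +0.877117
D = (+0.960338+0.278839i)·(+0.877117)·(+0.951454-0.307791i) = +0.876715-0.026560i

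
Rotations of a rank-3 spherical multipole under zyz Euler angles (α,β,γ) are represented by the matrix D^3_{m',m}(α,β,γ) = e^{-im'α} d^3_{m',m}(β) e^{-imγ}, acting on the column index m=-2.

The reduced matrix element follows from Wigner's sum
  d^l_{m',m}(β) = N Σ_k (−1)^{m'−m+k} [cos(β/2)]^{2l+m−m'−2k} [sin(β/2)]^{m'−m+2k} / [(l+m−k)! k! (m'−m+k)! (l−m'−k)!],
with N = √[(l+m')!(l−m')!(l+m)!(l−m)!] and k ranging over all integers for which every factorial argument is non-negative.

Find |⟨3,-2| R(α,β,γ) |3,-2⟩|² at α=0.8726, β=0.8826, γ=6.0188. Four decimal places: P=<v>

P=0.0040

Split into d^3_{-2,-2}(β=0.8826) × two z-phases.
With c≡cos(β/2)=0.904197 and s≡sin(β/2)=0.427115, N=[1·120·1·120]^{1/2}=120.000000
The bounds max(0,m−m')=0 and min(l+m,l−m')=1 give 2 terms
  k=0: (−1)^0·120.0000/(120)·0.9042^6·0.4271^0 = +0.546486
  k=1: (−1)^1·120.0000/(24)·0.9042^4·0.4271^2 = -0.609695
d^3_{-2,-2}(0.8826) = +0.546486 -0.609695 = -0.063209
|D^3_{-2,-2}|² = |d^3_{-2,-2}(β)|² = (-0.063209)² = 0.003995 (the z-rotation phases have unit modulus)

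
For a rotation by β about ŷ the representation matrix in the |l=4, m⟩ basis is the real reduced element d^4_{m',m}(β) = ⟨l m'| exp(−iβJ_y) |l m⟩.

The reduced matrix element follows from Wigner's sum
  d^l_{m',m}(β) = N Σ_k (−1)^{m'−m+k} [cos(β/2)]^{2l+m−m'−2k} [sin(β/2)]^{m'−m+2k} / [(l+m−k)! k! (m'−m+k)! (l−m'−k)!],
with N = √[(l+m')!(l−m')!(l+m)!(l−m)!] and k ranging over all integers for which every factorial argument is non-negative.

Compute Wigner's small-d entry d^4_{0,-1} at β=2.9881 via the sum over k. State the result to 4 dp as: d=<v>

d^4_{0,-1}(β=2.9881) via Wigner's sum:
Half-angle: c=0.076671, s=0.997056. N=√(24·24·6·120)=643.987578
k: max(0,(-1)−(0))=0 … min(4+(-1),4−(0))=3
  k=0: (−1)^1·643.9876/(144)·0.0767^7·0.9971^1 = -0.000000
  k=1: (−1)^2·643.9876/(24)·0.0767^5·0.9971^3 = +0.000070
  k=2: (−1)^3·643.9876/(24)·0.0767^3·0.9971^5 = -0.011917
  k=3: (−1)^4·643.9876/(144)·0.0767^1·0.9971^7 = +0.335880
d^4_{0,-1}(2.9881) = -0.000000 +0.000070 -0.011917 +0.335880 = +0.324034

d=0.3240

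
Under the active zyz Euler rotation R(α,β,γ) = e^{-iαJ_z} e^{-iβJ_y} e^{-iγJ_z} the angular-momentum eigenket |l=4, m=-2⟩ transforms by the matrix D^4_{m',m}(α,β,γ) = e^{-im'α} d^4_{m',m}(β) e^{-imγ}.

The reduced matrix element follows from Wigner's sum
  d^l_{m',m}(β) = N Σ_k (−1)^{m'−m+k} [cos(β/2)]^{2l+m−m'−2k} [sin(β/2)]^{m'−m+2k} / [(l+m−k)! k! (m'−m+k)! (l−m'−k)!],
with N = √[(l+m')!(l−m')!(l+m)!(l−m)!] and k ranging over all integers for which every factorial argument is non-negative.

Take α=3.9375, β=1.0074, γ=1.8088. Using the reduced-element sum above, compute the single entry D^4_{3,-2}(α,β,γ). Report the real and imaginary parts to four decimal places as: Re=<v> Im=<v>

Split into d^4_{3,-2}(β=1.0074) × two z-phases.
c=cos(1.0074/2)=0.875803, s=sin(1.0074/2)=0.482669; N=√[5040·1·2·720]=2693.993318
k∈{0,1} keeps every argument non-negative
  k=0: (−1)^5·2693.9933/(240)·0.8758^3·0.4827^5 = -0.197539
  k=1: (−1)^6·2693.9933/(720)·0.8758^1·0.4827^7 = +0.019999
d^4_{3,-2}(1.0074) = -0.197539 +0.019999 = -0.177539
Attach z-rotation phases: D = e^{-i(3)(3.9375)}·(-0.177539)·e^{-i(-2)(1.8088)} = +0.059361+0.167322i

Re=0.0594 Im=0.1673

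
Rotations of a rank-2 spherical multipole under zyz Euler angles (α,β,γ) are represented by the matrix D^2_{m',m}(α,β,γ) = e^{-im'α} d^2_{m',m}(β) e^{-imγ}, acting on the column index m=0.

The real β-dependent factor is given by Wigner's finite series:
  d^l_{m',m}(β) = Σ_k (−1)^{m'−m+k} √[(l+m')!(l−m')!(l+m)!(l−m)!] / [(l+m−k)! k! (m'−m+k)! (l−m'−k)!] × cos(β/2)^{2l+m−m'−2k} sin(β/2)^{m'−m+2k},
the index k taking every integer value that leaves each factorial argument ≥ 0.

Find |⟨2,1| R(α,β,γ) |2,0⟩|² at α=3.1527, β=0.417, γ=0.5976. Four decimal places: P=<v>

P=0.2057

Split into d^2_{1,0}(β=0.417) × two z-phases.
Half-angle: c=0.978343, s=0.206993. N=√(6·1·2·2)=4.898979
k∈{0,1} keeps every argument non-negative
  k=0: (−1)^1·4.8990/(2)·0.9783^3·0.2070^1 = -0.474792
  k=1: (−1)^2·4.8990/(2)·0.9783^1·0.2070^3 = +0.021254
d^2_{1,0}(0.417) = -0.474792 +0.021254 = -0.453538
|D^2_{1,0}|² = |d^2_{1,0}(β)|² = (-0.453538)² = 0.205697 (the z-rotation phases have unit modulus)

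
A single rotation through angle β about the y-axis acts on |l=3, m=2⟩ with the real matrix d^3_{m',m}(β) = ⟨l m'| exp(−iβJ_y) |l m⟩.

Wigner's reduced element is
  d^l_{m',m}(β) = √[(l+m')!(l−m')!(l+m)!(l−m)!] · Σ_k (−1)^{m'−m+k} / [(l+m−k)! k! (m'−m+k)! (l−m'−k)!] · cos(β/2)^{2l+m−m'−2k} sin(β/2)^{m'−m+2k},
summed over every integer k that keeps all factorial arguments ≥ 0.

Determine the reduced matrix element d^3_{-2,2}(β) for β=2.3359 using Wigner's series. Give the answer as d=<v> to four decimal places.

d^3_{-2,2}(β=2.3359) via Wigner's sum:
With c≡cos(β/2)=0.392038 and s≡sin(β/2)=0.919949, N=[1·120·120·1]^{1/2}=120.000000
The bounds max(0,m−m')=4 and min(l+m,l−m')=5 give 2 terms
  k=4: (−1)^0·120.0000/(24)·0.3920^2·0.9199^4 = +0.550404
  k=5: (−1)^1·120.0000/(120)·0.3920^0·0.9199^6 = -0.606153
d^3_{-2,2}(2.3359) = +0.550404 -0.606153 = -0.055748

d=-0.0557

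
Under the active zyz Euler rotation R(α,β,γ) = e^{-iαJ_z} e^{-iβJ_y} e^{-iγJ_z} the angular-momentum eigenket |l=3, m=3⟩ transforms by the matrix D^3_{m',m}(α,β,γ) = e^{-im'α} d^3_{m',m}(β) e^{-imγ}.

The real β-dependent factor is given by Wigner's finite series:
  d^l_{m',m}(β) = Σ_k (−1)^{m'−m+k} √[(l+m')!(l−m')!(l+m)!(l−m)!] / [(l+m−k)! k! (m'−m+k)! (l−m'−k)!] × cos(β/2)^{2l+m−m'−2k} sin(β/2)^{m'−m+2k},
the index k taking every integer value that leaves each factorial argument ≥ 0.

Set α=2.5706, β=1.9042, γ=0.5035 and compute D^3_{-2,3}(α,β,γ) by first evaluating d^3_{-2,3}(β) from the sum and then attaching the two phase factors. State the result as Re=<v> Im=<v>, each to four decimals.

Re=-0.4499 Im=-0.2395

Split into d^3_{-2,3}(β=1.9042) × two z-phases.
With c≡cos(β/2)=0.579974 and s≡sin(β/2)=0.814635, N=[1·120·720·1]^{1/2}=293.938769
Admissible k: 5..5 (factorial args all ≥0)
  k=5: (−1)^0·293.9388/(120)·0.5800^1·0.8146^5 = +0.509683
d^3_{-2,3}(1.9042) = +0.509683
Attach z-rotation phases: D = e^{-i(-2)(2.5706)}·(+0.509683)·e^{-i(3)(0.5035)} = -0.449924-0.239468i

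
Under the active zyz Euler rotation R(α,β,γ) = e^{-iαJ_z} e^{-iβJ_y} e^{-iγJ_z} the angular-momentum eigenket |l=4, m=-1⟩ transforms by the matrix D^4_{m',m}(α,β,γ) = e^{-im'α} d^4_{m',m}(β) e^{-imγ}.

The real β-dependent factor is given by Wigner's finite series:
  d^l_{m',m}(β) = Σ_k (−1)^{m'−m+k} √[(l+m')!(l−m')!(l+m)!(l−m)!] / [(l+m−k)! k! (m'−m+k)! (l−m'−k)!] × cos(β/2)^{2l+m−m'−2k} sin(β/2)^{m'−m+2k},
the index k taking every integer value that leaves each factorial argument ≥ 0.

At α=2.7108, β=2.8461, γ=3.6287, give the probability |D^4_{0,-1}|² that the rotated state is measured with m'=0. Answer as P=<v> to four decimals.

D^4_{0,-1}(2.7108,2.8461,3.6287) = e^{-i·0·2.7108}·d^4_{0,-1}(2.8461)·e^{-i·-1·3.6287}. Compute d first:
With c≡cos(β/2)=0.147209 and s≡sin(β/2)=0.989105, N=[24·24·6·120]^{1/2}=643.987578
k: max(0,(-1)−(0))=0 … min(4+(-1),4−(0))=3
  k=0: (−1)^1·643.9876/(144)·0.1472^7·0.9891^1 = -0.000007
  k=1: (−1)^2·643.9876/(24)·0.1472^5·0.9891^3 = +0.001795
  k=2: (−1)^3·643.9876/(24)·0.1472^3·0.9891^5 = -0.081037
  k=3: (−1)^4·643.9876/(144)·0.1472^1·0.9891^7 = +0.609745
d^4_{0,-1}(2.8461) = -0.000007 +0.001795 -0.081037 +0.609745 = +0.530496
|D^4_{0,-1}|² = |d^4_{0,-1}(β)|² = (+0.530496)² = 0.281426 (the z-rotation phases have unit modulus)

P=0.2814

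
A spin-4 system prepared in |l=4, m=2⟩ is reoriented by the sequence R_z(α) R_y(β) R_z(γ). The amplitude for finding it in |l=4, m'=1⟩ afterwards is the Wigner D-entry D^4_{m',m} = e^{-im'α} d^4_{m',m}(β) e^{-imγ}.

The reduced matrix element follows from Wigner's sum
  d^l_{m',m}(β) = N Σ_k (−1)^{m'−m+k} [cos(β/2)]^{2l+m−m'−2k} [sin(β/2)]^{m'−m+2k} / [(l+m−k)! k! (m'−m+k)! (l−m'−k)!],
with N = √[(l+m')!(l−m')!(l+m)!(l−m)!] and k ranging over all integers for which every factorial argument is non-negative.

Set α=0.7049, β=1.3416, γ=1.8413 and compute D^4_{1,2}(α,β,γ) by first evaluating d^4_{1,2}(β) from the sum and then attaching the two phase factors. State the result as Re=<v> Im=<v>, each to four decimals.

First d^4_{1,2}(β=1.3416), then the phase factors e^{-i(1)α} and e^{-i(2)γ}:
Half-angle: c=0.783325, s=0.621613. N=√(120·6·720·2)=1018.233765
k: max(0,(2)−(1))=1 … min(4+(2),4−(1))=3
  k=1: (−1)^0·1018.2338/(240)·0.7833^7·0.6216^1 = +0.477253
  k=2: (−1)^1·1018.2338/(48)·0.7833^5·0.6216^3 = -1.502710
  k=3: (−1)^2·1018.2338/(72)·0.7833^3·0.6216^5 = +0.630871
d^4_{1,2}(1.3416) = +0.477253 -1.502710 +0.630871 = -0.394586
D = (+0.761676-0.647958i)·(-0.394586)·(-0.857190+0.515000i) = +0.125953-0.373944i

Re=0.1260 Im=-0.3739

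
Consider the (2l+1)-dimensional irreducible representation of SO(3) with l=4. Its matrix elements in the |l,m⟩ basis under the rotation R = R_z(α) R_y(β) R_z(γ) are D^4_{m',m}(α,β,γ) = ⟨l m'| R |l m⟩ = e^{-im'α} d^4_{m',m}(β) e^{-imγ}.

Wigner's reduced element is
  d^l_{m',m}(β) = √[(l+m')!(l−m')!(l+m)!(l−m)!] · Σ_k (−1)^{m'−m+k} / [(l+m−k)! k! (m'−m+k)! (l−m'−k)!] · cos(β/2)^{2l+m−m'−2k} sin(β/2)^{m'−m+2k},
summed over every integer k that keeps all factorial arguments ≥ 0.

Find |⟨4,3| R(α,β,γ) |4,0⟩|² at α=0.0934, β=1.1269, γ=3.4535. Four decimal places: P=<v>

Split into d^4_{3,0}(β=1.1269) × two z-phases.
Half-angle: c=0.845417, s=0.534106. N=√(5040·1·24·24)=1703.830978
Admissible k: 0..1 (factorial args all ≥0)
  k=0: (−1)^3·1703.8310/(144)·0.8454^5·0.5341^3 = -0.778579
  k=1: (−1)^4·1703.8310/(144)·0.8454^3·0.5341^5 = +0.310753
d^4_{3,0}(1.1269) = -0.778579 +0.310753 = -0.467826
|D^4_{3,0}|² = |d^4_{3,0}(β)|² = (-0.467826)² = 0.218861 (the z-rotation phases have unit modulus)

P=0.2189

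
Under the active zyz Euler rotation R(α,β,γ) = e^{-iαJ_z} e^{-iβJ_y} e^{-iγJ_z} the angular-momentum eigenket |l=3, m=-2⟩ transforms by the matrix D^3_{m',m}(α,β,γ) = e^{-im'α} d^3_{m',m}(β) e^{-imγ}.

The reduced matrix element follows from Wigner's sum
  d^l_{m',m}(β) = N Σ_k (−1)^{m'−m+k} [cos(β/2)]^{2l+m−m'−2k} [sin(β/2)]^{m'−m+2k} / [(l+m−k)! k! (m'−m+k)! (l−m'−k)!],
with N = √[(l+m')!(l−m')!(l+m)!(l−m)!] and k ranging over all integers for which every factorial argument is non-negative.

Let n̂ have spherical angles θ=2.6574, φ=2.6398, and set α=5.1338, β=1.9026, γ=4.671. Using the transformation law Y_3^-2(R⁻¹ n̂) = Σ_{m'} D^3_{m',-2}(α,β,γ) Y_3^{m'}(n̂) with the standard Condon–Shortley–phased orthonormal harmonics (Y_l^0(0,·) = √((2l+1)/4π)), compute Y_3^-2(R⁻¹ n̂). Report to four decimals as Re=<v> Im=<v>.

Re=0.0564 Im=0.0299

Need the full column D^3_{m',-2} for m'=−3..3 at α=5.1338, β=1.9026, γ=4.671.
cos(β/2)=0.580625, sin(β/2)=0.814171
d^3_{-3,-2}: single k=1 term ⇒ +0.131604;  D = +0.121755-0.049954i
d^3_{-2,-2}: k∈[0..1] ⇒ +0.038316 -0.376690 = -0.338375;  D = -0.245256-0.233125i
d^3_{-1,-2}: k∈[0..1] ⇒ -0.169901 +0.668135 = +0.498235;  D = -0.165513+0.469940i
d^3_{0,-2}: k∈[0..1] ⇒ +0.412644 -0.811362 = -0.398719;  D = +0.397353-0.032967i
d^3_{1,-2}: k∈[0..1] ⇒ -0.668135 +0.656862 = -0.011274;  D = +0.005446+0.009871i
d^3_{2,-2}: k∈[0..1] ⇒ +0.740669 -0.291269 = +0.449400;  D = +0.270249-0.359063i
d^3_{3,-2}: single k=0 term ⇒ -0.508803;  D = -0.496116-0.112915i
Y_3^{m'}(θ=2.6574,φ=2.6398) and Σ D·Y over m':
  (+0.1218-0.0500i)·(-0.0028-0.0420i)  (-0.2453-0.2331i)·(-0.1053-0.1653i)  (-0.1655+0.4699i)·(-0.3847-0.2110i)  (+0.3974-0.0330i)·(-0.3027+0.0000i)  (+0.0054+0.0099i)·(+0.3847-0.2110i)  (+0.2702-0.3591i)·(-0.1053+0.1653i)  (-0.4961-0.1129i)·(+0.0028-0.0420i)
Y_3^-2(R⁻¹ n̂) = +0.056382+0.029905i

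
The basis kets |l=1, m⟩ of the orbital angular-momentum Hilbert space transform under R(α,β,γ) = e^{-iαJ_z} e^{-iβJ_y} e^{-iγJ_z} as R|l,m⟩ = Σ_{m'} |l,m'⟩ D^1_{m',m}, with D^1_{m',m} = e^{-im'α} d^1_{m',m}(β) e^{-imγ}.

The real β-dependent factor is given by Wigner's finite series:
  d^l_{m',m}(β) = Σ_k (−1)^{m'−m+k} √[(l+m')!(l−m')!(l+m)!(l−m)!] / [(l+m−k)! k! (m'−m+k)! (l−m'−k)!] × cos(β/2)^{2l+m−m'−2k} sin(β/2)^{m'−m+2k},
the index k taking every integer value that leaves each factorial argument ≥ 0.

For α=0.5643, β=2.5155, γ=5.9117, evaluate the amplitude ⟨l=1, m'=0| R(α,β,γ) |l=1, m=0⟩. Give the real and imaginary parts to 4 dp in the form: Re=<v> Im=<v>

D^1_{0,0}(0.5643,2.5155,5.9117) = e^{-i·0·0.5643}·d^1_{0,0}(2.5155)·e^{-i·0·5.9117}. Compute d first:
c=cos(2.5155/2)=0.307958, s=sin(2.5155/2)=0.951400; N=√[1·1·1·1]=1.000000
k: max(0,(0)−(0))=0 … min(1+(0),1−(0))=1
  k=0: (−1)^0·1.0000/(1)·0.3080^2·0.9514^0 = +0.094838
  k=1: (−1)^1·1.0000/(1)·0.3080^0·0.9514^2 = -0.905162
d^1_{0,0}(2.5155) = +0.094838 -0.905162 = -0.810323
D = (+1.000000+0.000000i)·(-0.810323)·(+1.000000+0.000000i) = -0.810323+0.000000i

Re=-0.8103 Im=0.0000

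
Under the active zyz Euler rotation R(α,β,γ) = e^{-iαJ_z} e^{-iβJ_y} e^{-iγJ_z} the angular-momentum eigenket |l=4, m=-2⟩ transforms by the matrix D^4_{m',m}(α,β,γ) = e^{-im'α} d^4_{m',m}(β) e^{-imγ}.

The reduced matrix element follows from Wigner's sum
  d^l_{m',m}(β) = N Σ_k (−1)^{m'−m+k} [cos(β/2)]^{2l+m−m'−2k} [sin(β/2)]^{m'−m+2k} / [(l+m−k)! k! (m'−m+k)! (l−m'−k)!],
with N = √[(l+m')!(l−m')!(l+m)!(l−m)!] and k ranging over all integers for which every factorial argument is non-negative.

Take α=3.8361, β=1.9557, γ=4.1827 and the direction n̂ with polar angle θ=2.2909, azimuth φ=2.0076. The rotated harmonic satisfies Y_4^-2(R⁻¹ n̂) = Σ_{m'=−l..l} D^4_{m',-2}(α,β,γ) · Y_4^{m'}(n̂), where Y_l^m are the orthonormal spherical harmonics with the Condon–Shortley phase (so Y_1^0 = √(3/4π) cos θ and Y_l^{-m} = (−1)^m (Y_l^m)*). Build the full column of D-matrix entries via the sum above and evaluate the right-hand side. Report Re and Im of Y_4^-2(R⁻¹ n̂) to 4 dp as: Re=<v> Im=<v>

Need the full column D^4_{m',-2} for m'=−4..4 at α=3.8361, β=1.9557, γ=4.1827.
cos(β/2)=0.558807, sin(β/2)=0.829298
d^4_{-4,-2}: single k=2 term ⇒ +0.110808;  D = +0.016324-0.109599i
d^4_{-3,-2}: k∈[1..2] ⇒ +0.052797 -0.348839 = -0.296043;  D = -0.153892-0.252900i
d^4_{-2,-2}: k∈[0..2] ⇒ +0.009508 -0.251288 +0.691799 = +0.450019;  D = -0.425790-0.145671i
d^4_{-1,-2}: k∈[0..2] ⇒ -0.059866 +0.659244 -0.967950 = -0.368571;  D = -0.344308+0.131517i
d^4_{0,-2}: k∈[0..2] ⇒ +0.198661 -1.166753 +0.963625 = -0.004467;  D = +0.002186-0.003896i
d^4_{1,-2}: k∈[0..2] ⇒ -0.439496 +1.451925 -0.639546 = +0.372882;  D = -0.067890-0.366650i
d^4_{2,-2}: k∈[0..2] ⇒ +0.691799 -1.218900 +0.223709 = -0.303391;  D = -0.233370-0.193867i
d^4_{3,-2}: k∈[0..1] ⇒ -0.768286 +0.564027 = -0.204260;  D = +0.204260-0.000267i
d^4_{4,-2}: single k=0 term ⇒ +0.537484;  D = +0.412536-0.344533i
Y_4^{m'}(θ=2.2909,φ=2.0076) and Σ D·Y over m':
  (+0.0163-0.1096i)·(-0.0248-0.1391i)  (-0.1539-0.2529i)·(-0.3388-0.0903i)  (-0.4258-0.1457i)·(-0.2481+0.2963i)  (-0.3443+0.1315i)·(+0.0044+0.0094i)  (+0.0022-0.0039i)·(-0.3625+0.0000i)  (-0.0679-0.3667i)·(-0.0044+0.0094i)  (-0.2334-0.1939i)·(-0.2481-0.2963i)  (+0.2043-0.0003i)·(+0.3388-0.0903i)  (+0.4125-0.3445i)·(-0.0248+0.1391i)
Y_4^-2(R⁻¹ n̂) = +0.270027+0.174405i

Re=0.2700 Im=0.1744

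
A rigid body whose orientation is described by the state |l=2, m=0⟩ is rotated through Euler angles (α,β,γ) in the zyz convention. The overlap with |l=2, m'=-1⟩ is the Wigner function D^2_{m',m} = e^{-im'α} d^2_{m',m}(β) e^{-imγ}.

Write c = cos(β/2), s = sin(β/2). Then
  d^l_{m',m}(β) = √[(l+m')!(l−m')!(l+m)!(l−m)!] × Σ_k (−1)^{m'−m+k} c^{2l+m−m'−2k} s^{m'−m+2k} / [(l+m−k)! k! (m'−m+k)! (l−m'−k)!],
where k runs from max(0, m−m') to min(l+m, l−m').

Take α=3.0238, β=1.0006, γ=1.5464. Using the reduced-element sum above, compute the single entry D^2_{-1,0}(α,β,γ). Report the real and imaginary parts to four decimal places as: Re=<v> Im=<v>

Re=-0.5527 Im=0.0654

D^2_{-1,0}(3.0238,1.0006,1.5464) = e^{-i·-1·3.0238}·d^2_{-1,0}(1.0006)·e^{-i·0·1.5464}. Compute d first:
c=cos(1.0006/2)=0.877439, s=sin(1.0006/2)=0.479689; N=√[1·6·2·2]=4.898979
Admissible k: 1..2 (factorial args all ≥0)
  k=1: (−1)^0·4.8990/(2)·0.8774^3·0.4797^1 = +0.793753
  k=2: (−1)^1·4.8990/(2)·0.8774^1·0.4797^3 = -0.237231
d^2_{-1,0}(1.0006) = +0.793753 -0.237231 = +0.556522
Phases: e^{-i·(-1)·3.0238}=-0.993070+0.117520i, e^{-i·(0)·1.5464}=+1.000000+0.000000i ⇒ D=-0.552666+0.065403i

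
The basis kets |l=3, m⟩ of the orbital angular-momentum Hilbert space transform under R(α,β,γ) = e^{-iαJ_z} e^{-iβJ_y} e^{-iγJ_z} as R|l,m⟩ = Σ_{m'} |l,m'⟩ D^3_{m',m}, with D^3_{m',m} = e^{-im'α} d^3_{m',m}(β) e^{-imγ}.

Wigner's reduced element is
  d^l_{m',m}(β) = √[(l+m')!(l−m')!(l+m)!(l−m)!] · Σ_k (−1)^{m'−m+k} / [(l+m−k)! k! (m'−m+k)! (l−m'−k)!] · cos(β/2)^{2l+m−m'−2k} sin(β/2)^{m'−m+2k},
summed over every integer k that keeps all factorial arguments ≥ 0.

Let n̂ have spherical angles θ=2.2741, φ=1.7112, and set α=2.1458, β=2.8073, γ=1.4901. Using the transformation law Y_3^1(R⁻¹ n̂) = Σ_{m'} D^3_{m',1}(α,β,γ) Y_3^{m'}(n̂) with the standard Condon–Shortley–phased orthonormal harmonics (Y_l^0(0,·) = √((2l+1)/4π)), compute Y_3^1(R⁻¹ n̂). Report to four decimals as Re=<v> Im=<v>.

Re=0.2886 Im=-0.3359

Need the full column D^3_{m',1} for m'=−3..3 at α=2.1458, β=2.8073, γ=1.4901.
cos(β/2)=0.166369, sin(β/2)=0.986064
d^3_{-3,1}: single k=4 term ⇒ +0.101347;  D = +0.023589-0.098563i
d^3_{-2,1}: k∈[3..4] ⇒ +0.027923 -0.490453 = -0.462530;  D = +0.436038-0.154288i
d^3_{-1,1}: k∈[2..4] ⇒ +0.004469 -0.209341 +0.919241 = +0.714369;  D = +0.566224+0.435561i
d^3_{0,1}: k∈[1..3] ⇒ +0.000435 -0.045882 +0.537264 = +0.491817;  D = +0.039645-0.490217i
d^3_{1,1}: k∈[0..2] ⇒ +0.000021 -0.005959 +0.157006 = +0.151068;  D = -0.132985+0.071670i
d^3_{2,1}: k∈[0..1] ⇒ -0.000397 +0.027923 = +0.027526;  D = +0.024136+0.013232i
d^3_{3,1}: single k=0 term ⇒ +0.002885;  D = -0.000212-0.002877i
Y_3^{m'}(θ=2.2741,φ=1.7112) and Σ D·Y over m':
  (+0.0236-0.0986i)·(+0.0757+0.1689i)  (+0.4360-0.1543i)·(+0.3694-0.1066i)  (+0.5662+0.4356i)·(-0.0376-0.2664i)  (+0.0396-0.4902i)·(+0.2193+0.0000i)  (-0.1330+0.0717i)·(+0.0376-0.2664i)  (+0.0241+0.0132i)·(+0.3694+0.1066i)  (-0.0002-0.0029i)·(-0.0757+0.1689i)
Y_3^1(R⁻¹ n̂) = +0.288575-0.335898i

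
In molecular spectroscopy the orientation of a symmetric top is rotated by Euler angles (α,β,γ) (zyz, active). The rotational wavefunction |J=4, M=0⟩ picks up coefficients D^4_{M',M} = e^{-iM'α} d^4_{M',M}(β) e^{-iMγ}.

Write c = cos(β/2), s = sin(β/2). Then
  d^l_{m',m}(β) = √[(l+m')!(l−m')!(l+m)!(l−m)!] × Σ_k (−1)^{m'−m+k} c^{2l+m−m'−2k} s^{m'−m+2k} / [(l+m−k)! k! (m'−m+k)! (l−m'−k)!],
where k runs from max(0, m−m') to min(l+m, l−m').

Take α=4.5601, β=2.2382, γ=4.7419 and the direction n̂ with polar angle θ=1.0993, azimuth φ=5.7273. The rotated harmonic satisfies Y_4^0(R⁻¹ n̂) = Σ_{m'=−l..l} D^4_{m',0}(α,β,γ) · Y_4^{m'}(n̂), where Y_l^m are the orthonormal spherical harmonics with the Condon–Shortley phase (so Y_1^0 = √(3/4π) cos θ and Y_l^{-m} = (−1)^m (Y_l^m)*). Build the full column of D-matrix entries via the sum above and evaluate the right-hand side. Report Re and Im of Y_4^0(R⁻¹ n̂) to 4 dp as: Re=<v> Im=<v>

Re=0.3172 Im=0.0000

Need the full column D^4_{m',0} for m'=−4..4 at α=4.5601, β=2.2382, γ=4.7419.
cos(β/2)=0.436492, sin(β/2)=0.899708
d^4_{-4,0}: single k=4 term ⇒ +0.199004;  D = +0.163209-0.113865i
d^4_{-3,0}: k∈[3..4] ⇒ +0.136537 -0.580099 = -0.443561;  D = -0.195672-0.398069i
d^4_{-2,0}: k∈[2..4] ⇒ +0.053111 -0.601732 +0.958703 = +0.410082;  D = -0.391207+0.122980i
d^4_{-1,0}: k∈[1..4] ⇒ +0.012147 -0.309638 +1.315540 -0.931542 = +0.086506;  D = -0.013123-0.085505i
d^4_{0,0}: k∈[0..4] ⇒ +0.001318 -0.089574 +0.856279 -1.616898 +0.429351 = -0.419525;  D = -0.419525+0.000000i
d^4_{1,0}: k∈[0..3] ⇒ -0.012147 +0.309638 -1.315540 +0.931542 = -0.086506;  D = +0.013123-0.085505i
d^4_{2,0}: k∈[0..2] ⇒ +0.053111 -0.601732 +0.958703 = +0.410082;  D = -0.391207-0.122980i
d^4_{3,0}: k∈[0..1] ⇒ -0.136537 +0.580099 = +0.443561;  D = +0.195672-0.398069i
d^4_{4,0}: single k=0 term ⇒ +0.199004;  D = +0.163209+0.113865i
Y_4^{m'}(θ=1.0993,φ=5.7273) and Σ D·Y over m':
  (+0.1632-0.1139i)·(-0.1693+0.2215i)  (-0.1957-0.3981i)·(-0.0389+0.4001i)  (-0.3912+0.1230i)·(+0.0523+0.1057i)  (-0.0131-0.0855i)·(-0.2530-0.1572i)  (-0.4195+0.0000i)·(-0.1798+0.0000i)  (+0.0131-0.0855i)·(+0.2530-0.1572i)  (-0.3912-0.1230i)·(+0.0523-0.1057i)  (+0.1957-0.3981i)·(+0.0389+0.4001i)  (+0.1632+0.1139i)·(-0.1693-0.2215i)
Y_4^0(R⁻¹ n̂) = +0.317229+0.000000i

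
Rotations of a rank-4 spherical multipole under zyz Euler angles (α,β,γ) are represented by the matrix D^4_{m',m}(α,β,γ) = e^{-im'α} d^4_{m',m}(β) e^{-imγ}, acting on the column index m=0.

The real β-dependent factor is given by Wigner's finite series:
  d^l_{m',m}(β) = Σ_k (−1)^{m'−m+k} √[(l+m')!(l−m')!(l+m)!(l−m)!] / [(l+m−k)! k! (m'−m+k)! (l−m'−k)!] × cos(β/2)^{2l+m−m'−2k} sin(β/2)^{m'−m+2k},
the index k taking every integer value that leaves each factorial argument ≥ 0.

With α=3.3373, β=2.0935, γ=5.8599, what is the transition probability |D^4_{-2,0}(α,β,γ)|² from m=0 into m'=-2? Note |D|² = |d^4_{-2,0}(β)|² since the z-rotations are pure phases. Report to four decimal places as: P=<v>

D^4_{-2,0}(3.3373,2.0935,5.8599) = e^{-i·-2·3.3373}·d^4_{-2,0}(2.0935)·e^{-i·0·5.8599}. Compute d first:
Half-angle: c=0.500388, s=0.865802. N=√(2·720·24·24)=910.735966
k: max(0,(0)−(-2))=2 … min(4+(0),4−(-2))=4
  k=2: (−1)^0·910.7360/(96)·0.5004^6·0.8658^2 = +0.111634
  k=3: (−1)^1·910.7360/(36)·0.5004^4·0.8658^4 = -0.891229
  k=4: (−1)^2·910.7360/(96)·0.5004^2·0.8658^6 = +1.000563
d^4_{-2,0}(2.0935) = +0.111634 -0.891229 +1.000563 = +0.220968
|D^4_{-2,0}|² = |d^4_{-2,0}(β)|² = (+0.220968)² = 0.048827 (the z-rotation phases have unit modulus)

P=0.0488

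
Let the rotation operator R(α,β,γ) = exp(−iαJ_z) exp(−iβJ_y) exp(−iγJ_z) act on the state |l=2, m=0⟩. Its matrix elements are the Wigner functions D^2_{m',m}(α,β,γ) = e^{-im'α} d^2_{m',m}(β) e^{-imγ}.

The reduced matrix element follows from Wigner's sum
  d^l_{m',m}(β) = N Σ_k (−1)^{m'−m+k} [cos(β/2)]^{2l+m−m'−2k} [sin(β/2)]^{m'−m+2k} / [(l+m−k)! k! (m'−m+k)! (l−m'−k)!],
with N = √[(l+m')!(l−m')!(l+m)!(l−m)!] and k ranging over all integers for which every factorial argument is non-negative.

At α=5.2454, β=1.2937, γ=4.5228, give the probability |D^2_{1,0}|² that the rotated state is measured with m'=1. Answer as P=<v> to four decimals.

Split into d^2_{1,0}(β=1.2937) × two z-phases.
Half-angle: c=0.797986, s=0.602676. N=√(6·1·2·2)=4.898979
The bounds max(0,m−m')=0 and min(l+m,l−m')=1 give 2 terms
  k=0: (−1)^1·4.8990/(2)·0.7980^3·0.6027^1 = -0.750145
  k=1: (−1)^2·4.8990/(2)·0.7980^1·0.6027^3 = +0.427880
d^2_{1,0}(1.2937) = -0.750145 +0.427880 = -0.322265
|D^2_{1,0}|² = |d^2_{1,0}(β)|² = (-0.322265)² = 0.103855 (the z-rotation phases have unit modulus)

P=0.1039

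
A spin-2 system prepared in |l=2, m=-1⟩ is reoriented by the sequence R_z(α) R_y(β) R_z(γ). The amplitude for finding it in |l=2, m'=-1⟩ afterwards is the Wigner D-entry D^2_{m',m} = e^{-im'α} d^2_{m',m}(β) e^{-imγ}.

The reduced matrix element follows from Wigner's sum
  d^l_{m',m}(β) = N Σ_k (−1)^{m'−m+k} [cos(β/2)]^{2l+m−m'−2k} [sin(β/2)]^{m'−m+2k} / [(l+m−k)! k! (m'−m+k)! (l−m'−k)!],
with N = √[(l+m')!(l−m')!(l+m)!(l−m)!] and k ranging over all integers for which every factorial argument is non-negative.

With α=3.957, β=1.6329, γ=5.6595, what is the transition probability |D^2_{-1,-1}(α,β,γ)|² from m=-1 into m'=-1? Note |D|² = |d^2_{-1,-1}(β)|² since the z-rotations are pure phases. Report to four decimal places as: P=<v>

First d^2_{-1,-1}(β=1.6329), then the phase factors e^{-i(-1)α} and e^{-i(-1)γ}:
With c≡cos(β/2)=0.684812 and s≡sin(β/2)=0.728719, N=[1·6·1·6]^{1/2}=6.000000
k: max(0,(-1)−(-1))=0 … min(2+(-1),2−(-1))=1
  k=0: (−1)^0·6.0000/(6)·0.6848^4·0.7287^0 = +0.219931
  k=1: (−1)^1·6.0000/(2)·0.6848^2·0.7287^2 = -0.747111
d^2_{-1,-1}(1.6329) = +0.219931 -0.747111 = -0.527180
|D^2_{-1,-1}|² = |d^2_{-1,-1}(β)|² = (-0.527180)² = 0.277919 (the z-rotation phases have unit modulus)

P=0.2779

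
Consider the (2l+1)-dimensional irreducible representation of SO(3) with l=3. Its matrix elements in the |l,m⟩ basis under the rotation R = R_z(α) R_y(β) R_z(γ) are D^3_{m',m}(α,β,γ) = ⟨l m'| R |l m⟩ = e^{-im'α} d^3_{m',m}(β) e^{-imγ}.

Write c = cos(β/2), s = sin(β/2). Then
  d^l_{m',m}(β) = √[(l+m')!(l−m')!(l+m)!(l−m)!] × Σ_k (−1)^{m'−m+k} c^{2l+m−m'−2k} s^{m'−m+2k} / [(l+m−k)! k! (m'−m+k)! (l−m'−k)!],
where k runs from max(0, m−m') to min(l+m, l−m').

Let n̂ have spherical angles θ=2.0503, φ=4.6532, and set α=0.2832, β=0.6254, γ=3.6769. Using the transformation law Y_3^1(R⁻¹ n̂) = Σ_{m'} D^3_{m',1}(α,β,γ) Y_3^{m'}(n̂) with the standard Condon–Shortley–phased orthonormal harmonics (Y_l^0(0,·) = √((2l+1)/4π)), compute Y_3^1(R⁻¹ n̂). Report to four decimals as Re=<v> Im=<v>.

Need the full column D^3_{m',1} for m'=−3..3 at α=0.2832, β=0.6254, γ=3.6769.
cos(β/2)=0.951506, sin(β/2)=0.307629
d^3_{-3,1}: single k=4 term ⇒ +0.031403;  D = -0.029865-0.009708i
d^3_{-2,1}: k∈[3..4] ⇒ +0.158616 -0.008290 = +0.150326;  D = -0.150253-0.004673i
d^3_{-1,1}: k∈[2..4] ⇒ +0.465428 -0.064867 +0.000848 = +0.401409;  D = -0.388720+0.100129i
d^3_{0,1}: k∈[1..3] ⇒ +0.831144 -0.260632 +0.009081 = +0.579593;  D = -0.498515+0.295653i
d^3_{1,1}: k∈[0..2] ⇒ +0.742114 -0.620570 +0.048650 = +0.170193;  D = -0.116295+0.124263i
d^3_{2,1}: k∈[0..1] ⇒ -0.758727 +0.158616 = -0.600112;  D = +0.271295-0.535288i
d^3_{3,1}: single k=0 term ⇒ +0.300432;  D = -0.055526+0.295257i
Y_3^{m'}(θ=2.0503,φ=4.6532) and Σ D·Y over m':
  (-0.0299-0.0097i)·(+0.0515-0.2868i)  (-0.1503-0.0047i)·(+0.3685+0.0438i)  (-0.3887+0.1001i)·(-0.0011+0.0184i)  (-0.4985+0.2957i)·(+0.3333+0.0000i)  (-0.1163+0.1243i)·(+0.0011+0.0184i)  (+0.2713-0.5353i)·(+0.3685-0.0438i)  (-0.0555+0.2953i)·(-0.0515-0.2868i)
Y_3^1(R⁻¹ n̂) = -0.065399-0.119394i

Re=-0.0654 Im=-0.1194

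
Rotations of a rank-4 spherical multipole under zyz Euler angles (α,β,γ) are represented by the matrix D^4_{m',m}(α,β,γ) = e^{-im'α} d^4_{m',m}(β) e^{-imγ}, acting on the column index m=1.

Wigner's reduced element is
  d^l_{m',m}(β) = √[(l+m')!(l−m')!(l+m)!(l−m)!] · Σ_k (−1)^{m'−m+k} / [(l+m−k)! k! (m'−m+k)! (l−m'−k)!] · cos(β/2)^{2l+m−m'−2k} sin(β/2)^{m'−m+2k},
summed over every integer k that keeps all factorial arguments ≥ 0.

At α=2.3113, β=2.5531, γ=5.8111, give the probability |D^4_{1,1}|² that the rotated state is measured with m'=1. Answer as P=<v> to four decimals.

P=0.2269

Split into d^4_{1,1}(β=2.5531) × two z-phases.
With c≡cos(β/2)=0.290019 and s≡sin(β/2)=0.957021, N=[120·6·120·6]^{1/2}=720.000000
k: max(0,(1)−(1))=0 … min(4+(1),4−(1))=3
  k=0: (−1)^0·720.0000/(720)·0.2900^8·0.9570^0 = +0.000050
  k=1: (−1)^1·720.0000/(48)·0.2900^6·0.9570^2 = -0.008175
  k=2: (−1)^2·720.0000/(24)·0.2900^4·0.9570^4 = +0.178037
  k=3: (−1)^3·720.0000/(72)·0.2900^2·0.9570^6 = -0.646220
d^4_{1,1}(2.5531) = +0.000050 -0.008175 +0.178037 -0.646220 = -0.476308
|D^4_{1,1}|² = |d^4_{1,1}(β)|² = (-0.476308)² = 0.226869 (the z-rotation phases have unit modulus)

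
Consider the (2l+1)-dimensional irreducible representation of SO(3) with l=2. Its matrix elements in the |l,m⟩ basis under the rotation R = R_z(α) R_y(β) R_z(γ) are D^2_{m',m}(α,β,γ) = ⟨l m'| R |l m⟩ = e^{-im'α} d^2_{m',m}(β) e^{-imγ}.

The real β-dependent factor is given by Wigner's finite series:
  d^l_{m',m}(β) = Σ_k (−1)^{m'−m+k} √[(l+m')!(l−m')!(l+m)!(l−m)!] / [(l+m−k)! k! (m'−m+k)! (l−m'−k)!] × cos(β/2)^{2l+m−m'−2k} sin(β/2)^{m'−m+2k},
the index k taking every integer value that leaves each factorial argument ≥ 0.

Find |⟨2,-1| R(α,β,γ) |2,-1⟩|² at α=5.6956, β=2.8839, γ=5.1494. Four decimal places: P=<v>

P=0.0023

D^2_{-1,-1}(5.6956,2.8839,5.1494) = e^{-i·-1·5.6956}·d^2_{-1,-1}(2.8839)·e^{-i·-1·5.1494}. Compute d first:
With c≡cos(β/2)=0.128490 and s≡sin(β/2)=0.991711, N=[1·6·1·6]^{1/2}=6.000000
The bounds max(0,m−m')=0 and min(l+m,l−m')=1 give 2 terms
  k=0: (−1)^0·6.0000/(6)·0.1285^4·0.9917^0 = +0.000273
  k=1: (−1)^1·6.0000/(2)·0.1285^2·0.9917^2 = -0.048711
d^2_{-1,-1}(2.8839) = +0.000273 -0.048711 = -0.048439
|D^2_{-1,-1}|² = |d^2_{-1,-1}(β)|² = (-0.048439)² = 0.002346 (the z-rotation phases have unit modulus)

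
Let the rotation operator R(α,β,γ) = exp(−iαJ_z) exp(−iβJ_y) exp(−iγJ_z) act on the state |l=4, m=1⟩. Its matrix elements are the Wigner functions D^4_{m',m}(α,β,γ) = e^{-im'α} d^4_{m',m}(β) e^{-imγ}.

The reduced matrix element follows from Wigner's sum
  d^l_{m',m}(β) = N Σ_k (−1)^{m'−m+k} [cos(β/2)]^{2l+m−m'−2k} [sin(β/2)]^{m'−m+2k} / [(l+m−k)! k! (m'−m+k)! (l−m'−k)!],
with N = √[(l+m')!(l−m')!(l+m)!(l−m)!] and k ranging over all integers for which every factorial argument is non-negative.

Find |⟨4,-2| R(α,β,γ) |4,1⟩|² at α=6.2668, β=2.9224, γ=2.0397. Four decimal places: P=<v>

P=0.1749

First d^4_{-2,1}(β=2.9224), then the phase factors e^{-i(-2)α} and e^{-i(1)γ}:
Half-angle: c=0.109377, s=0.994000. N=√(2·720·120·6)=1018.233765
Admissible k: 3..5 (factorial args all ≥0)
  k=3: (−1)^0·1018.2338/(72)·0.1094^5·0.9940^3 = +0.000217
  k=4: (−1)^1·1018.2338/(48)·0.1094^3·0.9940^5 = -0.026935
  k=5: (−1)^2·1018.2338/(240)·0.1094^1·0.9940^7 = +0.444906
d^4_{-2,1}(2.9224) = +0.000217 -0.026935 +0.444906 = +0.418188
|D^4_{-2,1}|² = |d^4_{-2,1}(β)|² = (+0.418188)² = 0.174881 (the z-rotation phases have unit modulus)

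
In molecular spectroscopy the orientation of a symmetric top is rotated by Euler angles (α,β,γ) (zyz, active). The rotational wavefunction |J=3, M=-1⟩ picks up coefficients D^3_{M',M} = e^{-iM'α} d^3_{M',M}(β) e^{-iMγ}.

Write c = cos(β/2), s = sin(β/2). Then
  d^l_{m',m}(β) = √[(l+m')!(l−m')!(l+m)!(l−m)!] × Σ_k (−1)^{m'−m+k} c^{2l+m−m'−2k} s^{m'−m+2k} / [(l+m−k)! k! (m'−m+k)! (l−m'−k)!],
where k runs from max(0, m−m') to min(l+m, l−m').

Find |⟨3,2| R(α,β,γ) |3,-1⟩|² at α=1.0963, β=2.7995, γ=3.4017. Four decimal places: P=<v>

Split into d^3_{2,-1}(β=2.7995) × two z-phases.
Half-angle: c=0.170214, s=0.985407. N=√(120·1·2·24)=75.894664
k: max(0,(-1)−(2))=0 … min(3+(-1),3−(2))=1
  k=0: (−1)^3·75.8947/(12)·0.1702^3·0.9854^3 = -0.029844
  k=1: (−1)^4·75.8947/(24)·0.1702^1·0.9854^5 = +0.500118
d^3_{2,-1}(2.7995) = -0.029844 +0.500118 = +0.470274
|D^3_{2,-1}|² = |d^3_{2,-1}(β)|² = (+0.470274)² = 0.221158 (the z-rotation phases have unit modulus)

P=0.2212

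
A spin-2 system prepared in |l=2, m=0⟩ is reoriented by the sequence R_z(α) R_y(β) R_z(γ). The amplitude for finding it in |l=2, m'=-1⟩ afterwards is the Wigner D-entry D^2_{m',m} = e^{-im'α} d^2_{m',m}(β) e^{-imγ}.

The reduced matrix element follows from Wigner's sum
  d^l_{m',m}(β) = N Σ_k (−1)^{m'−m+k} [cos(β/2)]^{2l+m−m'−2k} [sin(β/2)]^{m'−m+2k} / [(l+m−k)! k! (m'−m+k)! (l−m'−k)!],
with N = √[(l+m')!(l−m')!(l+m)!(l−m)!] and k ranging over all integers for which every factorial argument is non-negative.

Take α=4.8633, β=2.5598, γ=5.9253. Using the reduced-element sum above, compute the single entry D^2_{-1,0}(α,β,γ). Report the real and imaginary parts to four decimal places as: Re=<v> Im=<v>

D^2_{-1,0}(4.8633,2.5598,5.9253) = e^{-i·-1·4.8633}·d^2_{-1,0}(2.5598)·e^{-i·0·5.9253}. Compute d first:
Half-angle: c=0.286811, s=0.957987. N=√(1·6·2·2)=4.898979
k: max(0,(0)−(-1))=1 … min(2+(0),2−(-1))=2
  k=1: (−1)^0·4.8990/(2)·0.2868^3·0.9580^1 = +0.055363
  k=2: (−1)^1·4.8990/(2)·0.2868^1·0.9580^3 = -0.617662
d^2_{-1,0}(2.5598) = +0.055363 -0.617662 = -0.562298
D = (+0.150339-0.988635i)·(-0.562298)·(+1.000000+0.000000i) = -0.084535+0.555907i

Re=-0.0845 Im=0.5559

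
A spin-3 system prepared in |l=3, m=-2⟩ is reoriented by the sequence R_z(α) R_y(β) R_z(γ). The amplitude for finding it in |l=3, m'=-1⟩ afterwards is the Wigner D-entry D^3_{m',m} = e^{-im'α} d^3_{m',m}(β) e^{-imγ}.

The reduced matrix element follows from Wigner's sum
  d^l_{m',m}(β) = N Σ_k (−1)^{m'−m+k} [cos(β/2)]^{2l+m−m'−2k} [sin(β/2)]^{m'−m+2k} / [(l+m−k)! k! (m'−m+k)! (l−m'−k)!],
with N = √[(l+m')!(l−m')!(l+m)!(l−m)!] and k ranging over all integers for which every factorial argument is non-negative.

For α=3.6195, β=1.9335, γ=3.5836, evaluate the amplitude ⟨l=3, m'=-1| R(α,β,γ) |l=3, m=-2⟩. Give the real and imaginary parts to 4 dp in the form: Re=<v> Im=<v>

Re=-0.1021 Im=-0.4815

D^3_{-1,-2}(3.6195,1.9335,3.5836) = e^{-i·-1·3.6195}·d^3_{-1,-2}(1.9335)·e^{-i·-2·3.5836}. Compute d first:
Half-angle: c=0.567977, s=0.823044. N=√(2·24·1·120)=75.894664
k∈{0,1} keeps every argument non-negative
  k=0: (−1)^1·75.8947/(24)·0.5680^5·0.8230^1 = -0.153843
  k=1: (−1)^2·75.8947/(12)·0.5680^3·0.8230^3 = +0.646089
d^3_{-1,-2}(1.9335) = -0.153843 +0.646089 = +0.492246
D = (-0.887959-0.459922i)·(+0.492246)·(+0.634052+0.773291i) = -0.102072-0.481547i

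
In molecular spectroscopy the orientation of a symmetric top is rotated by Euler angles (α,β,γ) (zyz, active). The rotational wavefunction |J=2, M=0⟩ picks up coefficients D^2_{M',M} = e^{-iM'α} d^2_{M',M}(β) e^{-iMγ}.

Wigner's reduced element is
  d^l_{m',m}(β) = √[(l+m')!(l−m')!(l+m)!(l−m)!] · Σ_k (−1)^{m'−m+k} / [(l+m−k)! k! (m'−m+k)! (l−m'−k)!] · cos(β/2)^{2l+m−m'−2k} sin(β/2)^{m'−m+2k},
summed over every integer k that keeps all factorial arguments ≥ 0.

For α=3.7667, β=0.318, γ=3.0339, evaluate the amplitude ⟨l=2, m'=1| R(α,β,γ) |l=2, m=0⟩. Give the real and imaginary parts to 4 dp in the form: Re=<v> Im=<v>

Re=0.2950 Im=-0.2129

First d^2_{1,0}(β=0.318), then the phase factors e^{-i(1)α} and e^{-i(0)γ}:
Half-angle: c=0.987386, s=0.158331. N=√(6·1·2·2)=4.898979
k∈{0,1} keeps every argument non-negative
  k=0: (−1)^1·4.8990/(2)·0.9874^3·0.1583^1 = -0.373338
  k=1: (−1)^2·4.8990/(2)·0.9874^1·0.1583^3 = +0.009600
d^2_{1,0}(0.318) = -0.373338 +0.009600 = -0.363738
D = (-0.810900+0.585184i)·(-0.363738)·(+1.000000+0.000000i) = +0.294956-0.212854i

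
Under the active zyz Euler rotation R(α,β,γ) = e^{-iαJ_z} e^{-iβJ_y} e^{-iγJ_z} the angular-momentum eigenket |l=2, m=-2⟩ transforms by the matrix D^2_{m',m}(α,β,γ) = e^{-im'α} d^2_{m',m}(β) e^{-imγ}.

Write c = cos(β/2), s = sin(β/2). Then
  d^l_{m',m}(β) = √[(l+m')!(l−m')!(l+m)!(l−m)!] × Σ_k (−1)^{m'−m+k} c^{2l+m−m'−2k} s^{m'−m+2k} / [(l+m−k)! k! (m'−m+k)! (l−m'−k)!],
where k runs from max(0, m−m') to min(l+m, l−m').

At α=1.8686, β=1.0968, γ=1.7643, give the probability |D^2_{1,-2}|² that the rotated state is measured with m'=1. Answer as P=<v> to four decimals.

P=0.0585

First d^2_{1,-2}(β=1.0968), then the phase factors e^{-i(1)α} and e^{-i(-2)γ}:
With c≡cos(β/2)=0.853360 and s≡sin(β/2)=0.521323, N=[6·1·1·24]^{1/2}=12.000000
k: max(0,(-2)−(1))=0 … min(2+(-2),2−(1))=0
  k=0: (−1)^3·12.0000/(6)·0.8534^1·0.5213^3 = -0.241814
d^2_{1,-2}(1.0968) = -0.241814
|D^2_{1,-2}|² = |d^2_{1,-2}(β)|² = (-0.241814)² = 0.058474 (the z-rotation phases have unit modulus)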